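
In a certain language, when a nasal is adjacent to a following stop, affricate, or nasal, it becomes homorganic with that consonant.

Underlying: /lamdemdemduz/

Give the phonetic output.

/m/ before /d/ (alveolar) → [n]
/m/ before /d/ (alveolar) → [n]
/m/ before /d/ (alveolar) → [n]

[landendenduz]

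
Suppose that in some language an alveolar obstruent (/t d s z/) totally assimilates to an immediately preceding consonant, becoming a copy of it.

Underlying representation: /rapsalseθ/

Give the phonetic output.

/s/ after /p/ → [p] (total assimilation)
/s/ after /l/ → [l] (total assimilation)

[rappalleθ]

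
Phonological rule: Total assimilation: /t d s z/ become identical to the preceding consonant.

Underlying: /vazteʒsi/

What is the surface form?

[vazzeʒʒi]

/t/ after /z/ → [z] (total assimilation)
/s/ after /ʒ/ → [ʒ] (total assimilation)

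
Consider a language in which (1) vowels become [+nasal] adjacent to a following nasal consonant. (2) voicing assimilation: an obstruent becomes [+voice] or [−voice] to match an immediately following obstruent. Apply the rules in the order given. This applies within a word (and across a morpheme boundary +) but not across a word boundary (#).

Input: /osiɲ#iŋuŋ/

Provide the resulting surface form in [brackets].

Rule 1: /i/ before nasal /ɲ/ → [ĩ]
Rule 1: /i/ before nasal /ŋ/ → [ĩ]
Rule 1: /u/ before nasal /ŋ/ → [ũ]
After rule 1: osĩɲ#ĩŋũŋ
Rule 2: no segment meets the rule's conditions; no change.

[osĩɲ#ĩŋũŋ]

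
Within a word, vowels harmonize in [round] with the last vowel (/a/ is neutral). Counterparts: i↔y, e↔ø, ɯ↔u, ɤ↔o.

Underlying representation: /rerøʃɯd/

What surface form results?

[rereʃɯd]

/ø/ harmonizes with /ɯ/ ([-round]) → [e]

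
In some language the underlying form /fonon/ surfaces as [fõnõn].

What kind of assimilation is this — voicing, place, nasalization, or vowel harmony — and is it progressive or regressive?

/o/→[õ] /o/→[õ].
Each target copies a feature from the following segment, so the direction is regressive.

nasalization, regressive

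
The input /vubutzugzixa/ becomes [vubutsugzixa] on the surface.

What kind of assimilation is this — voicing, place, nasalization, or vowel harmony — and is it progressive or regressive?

/z/→[s].
Each target copies a feature from the preceding segment, so the direction is progressive.

voicing assimilation, progressive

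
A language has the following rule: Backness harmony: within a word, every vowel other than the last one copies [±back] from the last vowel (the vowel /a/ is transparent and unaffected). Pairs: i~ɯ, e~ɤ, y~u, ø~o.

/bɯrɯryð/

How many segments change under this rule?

2

/ɯ/ harmonizes with /y/ ([-back]) → [i]
/ɯ/ harmonizes with /y/ ([-back]) → [i]
2 segments change.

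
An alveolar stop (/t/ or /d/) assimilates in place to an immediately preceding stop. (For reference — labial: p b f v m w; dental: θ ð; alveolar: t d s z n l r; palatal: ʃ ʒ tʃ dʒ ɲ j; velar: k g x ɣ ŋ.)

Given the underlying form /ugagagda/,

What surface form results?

/d/ after /g/ (velar) → [g]

[ugagagga]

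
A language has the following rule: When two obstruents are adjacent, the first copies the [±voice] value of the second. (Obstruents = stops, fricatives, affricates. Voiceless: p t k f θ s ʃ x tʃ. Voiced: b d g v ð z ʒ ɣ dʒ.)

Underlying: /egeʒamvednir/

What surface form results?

no segment meets the rule's conditions; no change.

[egeʒamvednir]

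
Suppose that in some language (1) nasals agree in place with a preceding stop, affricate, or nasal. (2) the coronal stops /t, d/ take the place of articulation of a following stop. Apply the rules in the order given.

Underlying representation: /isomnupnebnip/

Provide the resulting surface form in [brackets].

Rule 1: /n/ after /m/ (labial) → [m]
Rule 1: /n/ after /p/ (labial) → [m]
Rule 1: /n/ after /b/ (labial) → [m]
After rule 1: isommupmebmip
Rule 2: no segment meets the rule's conditions; no change.

[isommupmebmip]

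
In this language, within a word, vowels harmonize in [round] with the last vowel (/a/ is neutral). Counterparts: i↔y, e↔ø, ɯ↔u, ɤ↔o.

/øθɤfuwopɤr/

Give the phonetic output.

[eθɤfɯwɤpɤr]

/ø/ harmonizes with /ɤ/ ([-round]) → [e]
/u/ harmonizes with /ɤ/ ([-round]) → [ɯ]
/o/ harmonizes with /ɤ/ ([-round]) → [ɤ]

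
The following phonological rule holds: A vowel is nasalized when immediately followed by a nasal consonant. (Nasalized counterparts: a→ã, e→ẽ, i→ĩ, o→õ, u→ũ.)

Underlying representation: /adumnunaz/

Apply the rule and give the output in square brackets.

[adũmnũnaz]

/u/ before nasal /m/ → [ũ]
/u/ before nasal /n/ → [ũ]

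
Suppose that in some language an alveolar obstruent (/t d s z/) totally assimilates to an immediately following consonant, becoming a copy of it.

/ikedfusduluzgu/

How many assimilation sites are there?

3

/d/ before /f/ → [f] (total assimilation)
/s/ before /d/ → [d] (total assimilation)
/z/ before /g/ → [g] (total assimilation)
3 segments change.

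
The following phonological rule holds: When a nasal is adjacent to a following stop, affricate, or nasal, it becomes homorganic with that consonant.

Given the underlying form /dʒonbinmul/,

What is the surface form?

[dʒombimmul]

/n/ before /b/ (labial) → [m]
/n/ before /m/ (labial) → [m]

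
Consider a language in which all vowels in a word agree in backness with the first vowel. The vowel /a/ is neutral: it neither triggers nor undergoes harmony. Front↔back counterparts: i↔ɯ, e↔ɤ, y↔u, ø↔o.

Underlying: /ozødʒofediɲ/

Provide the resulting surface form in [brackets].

/ø/ harmonizes with /o/ ([+back]) → [o]
/e/ harmonizes with /o/ ([+back]) → [ɤ]
/i/ harmonizes with /o/ ([+back]) → [ɯ]

[ozodʒofɤdɯɲ]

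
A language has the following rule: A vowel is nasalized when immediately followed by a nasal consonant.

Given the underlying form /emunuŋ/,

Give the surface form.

/e/ before nasal /m/ → [ẽ]
/u/ before nasal /n/ → [ũ]
/u/ before nasal /ŋ/ → [ũ]

[ẽmũnũŋ]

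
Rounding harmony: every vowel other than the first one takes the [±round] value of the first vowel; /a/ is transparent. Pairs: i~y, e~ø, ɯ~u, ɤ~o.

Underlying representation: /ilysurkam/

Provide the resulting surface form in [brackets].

/y/ harmonizes with /i/ ([-round]) → [i]
/u/ harmonizes with /i/ ([-round]) → [ɯ]

[ilisɯrkam]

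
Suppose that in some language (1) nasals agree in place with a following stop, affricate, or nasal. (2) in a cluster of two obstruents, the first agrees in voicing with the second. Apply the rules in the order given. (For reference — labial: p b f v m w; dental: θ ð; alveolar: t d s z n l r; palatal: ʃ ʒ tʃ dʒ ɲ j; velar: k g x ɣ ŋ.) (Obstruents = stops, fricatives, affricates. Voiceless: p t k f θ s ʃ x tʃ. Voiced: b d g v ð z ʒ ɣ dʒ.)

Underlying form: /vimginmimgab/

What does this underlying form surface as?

Rule 1: /m/ before /g/ (velar) → [ŋ]
Rule 1: /n/ before /m/ (labial) → [m]
Rule 1: /m/ before /g/ (velar) → [ŋ]
After rule 1: viŋgimmiŋgab
Rule 2: no segment meets the rule's conditions; no change.

[viŋgimmiŋgab]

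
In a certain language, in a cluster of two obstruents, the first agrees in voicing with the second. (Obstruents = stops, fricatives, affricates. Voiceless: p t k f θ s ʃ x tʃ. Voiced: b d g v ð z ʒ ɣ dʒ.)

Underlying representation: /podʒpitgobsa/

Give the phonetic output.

/dʒ/ before /p/ (voiceless) → [tʃ]
/t/ before /g/ (voiced) → [d]
/b/ before /s/ (voiceless) → [p]

[potʃpidgopsa]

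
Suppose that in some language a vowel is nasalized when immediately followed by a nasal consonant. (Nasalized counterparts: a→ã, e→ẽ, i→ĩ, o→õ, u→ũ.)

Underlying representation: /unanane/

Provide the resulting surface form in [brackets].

/u/ before nasal /n/ → [ũ]
/a/ before nasal /n/ → [ã]
/a/ before nasal /n/ → [ã]

[ũnãnãne]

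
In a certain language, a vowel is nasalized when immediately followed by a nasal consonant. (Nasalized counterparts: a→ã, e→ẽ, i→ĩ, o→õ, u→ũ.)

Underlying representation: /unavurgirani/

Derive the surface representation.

[ũnavurgirãni]

/u/ before nasal /n/ → [ũ]
/a/ before nasal /n/ → [ã]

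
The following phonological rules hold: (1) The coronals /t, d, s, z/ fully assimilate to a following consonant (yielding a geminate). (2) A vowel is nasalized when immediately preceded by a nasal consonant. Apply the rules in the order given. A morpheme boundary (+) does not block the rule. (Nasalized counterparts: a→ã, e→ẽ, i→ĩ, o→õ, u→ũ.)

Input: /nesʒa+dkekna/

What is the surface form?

Rule 1: /s/ before /ʒ/ → [ʒ] (total assimilation)
Rule 1: /d/ before /k/ → [k] (total assimilation)
After rule 1: neʒʒa+kkekna
Rule 2: /e/ after nasal /n/ → [ẽ]
Rule 2: /a/ after nasal /n/ → [ã]

[nẽʒʒa+kkeknã]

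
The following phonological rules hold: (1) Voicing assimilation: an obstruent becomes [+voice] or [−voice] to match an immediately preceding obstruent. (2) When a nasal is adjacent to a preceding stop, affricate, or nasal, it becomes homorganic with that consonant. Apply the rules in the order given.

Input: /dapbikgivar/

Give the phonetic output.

[dappikkivar]

Rule 1: /b/ after /p/ (voiceless) → [p]
Rule 1: /g/ after /k/ (voiceless) → [k]
After rule 1: dappikkivar
Rule 2: no segment meets the rule's conditions; no change.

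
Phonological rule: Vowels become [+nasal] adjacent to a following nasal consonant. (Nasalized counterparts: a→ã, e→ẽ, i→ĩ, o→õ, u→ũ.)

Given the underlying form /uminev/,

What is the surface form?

/u/ before nasal /m/ → [ũ]
/i/ before nasal /n/ → [ĩ]

[ũmĩnev]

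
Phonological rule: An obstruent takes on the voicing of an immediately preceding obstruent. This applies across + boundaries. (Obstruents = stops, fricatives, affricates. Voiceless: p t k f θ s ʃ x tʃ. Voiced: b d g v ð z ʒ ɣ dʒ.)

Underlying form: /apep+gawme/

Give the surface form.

/g/ after /p/ (voiceless) → [k]

[apep+kawme]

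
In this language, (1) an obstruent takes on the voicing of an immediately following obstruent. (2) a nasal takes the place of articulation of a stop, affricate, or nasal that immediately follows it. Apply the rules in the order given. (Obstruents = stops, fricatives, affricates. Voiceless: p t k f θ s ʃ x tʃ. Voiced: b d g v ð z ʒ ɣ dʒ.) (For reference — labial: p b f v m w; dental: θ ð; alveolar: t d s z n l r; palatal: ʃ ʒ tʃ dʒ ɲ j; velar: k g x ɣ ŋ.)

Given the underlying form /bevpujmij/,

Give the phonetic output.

[befpujmij]

Rule 1: /v/ before /p/ (voiceless) → [f]
After rule 1: befpujmij
Rule 2: no segment meets the rule's conditions; no change.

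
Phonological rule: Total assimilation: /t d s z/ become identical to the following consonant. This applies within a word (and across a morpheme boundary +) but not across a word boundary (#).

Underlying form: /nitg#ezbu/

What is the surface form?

[nigg#ebbu]

/t/ before /g/ → [g] (total assimilation)
/z/ before /b/ → [b] (total assimilation)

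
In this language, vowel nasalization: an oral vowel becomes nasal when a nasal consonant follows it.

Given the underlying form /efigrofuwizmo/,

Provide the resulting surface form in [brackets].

no segment meets the rule's conditions; no change.

[efigrofuwizmo]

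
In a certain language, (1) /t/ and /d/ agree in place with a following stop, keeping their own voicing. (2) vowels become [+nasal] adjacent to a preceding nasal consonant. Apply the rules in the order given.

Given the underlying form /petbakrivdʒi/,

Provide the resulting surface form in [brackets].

Rule 1: /t/ before /b/ (labial) → [p]
After rule 1: pepbakrivdʒi
Rule 2: no segment meets the rule's conditions; no change.

[pepbakrivdʒi]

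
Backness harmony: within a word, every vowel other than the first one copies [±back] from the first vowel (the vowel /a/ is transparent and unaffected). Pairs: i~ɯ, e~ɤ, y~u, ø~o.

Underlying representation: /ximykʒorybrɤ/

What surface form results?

/o/ harmonizes with /i/ ([-back]) → [ø]
/ɤ/ harmonizes with /i/ ([-back]) → [e]

[ximykʒørybre]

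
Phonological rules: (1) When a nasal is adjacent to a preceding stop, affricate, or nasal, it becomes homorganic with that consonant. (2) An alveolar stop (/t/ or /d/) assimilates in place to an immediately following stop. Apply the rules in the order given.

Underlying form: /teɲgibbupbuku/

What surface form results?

Rule 1: no segment meets the rule's conditions; no change.
After rule 1: teɲgibbupbuku
Rule 2: no segment meets the rule's conditions; no change.

[teɲgibbupbuku]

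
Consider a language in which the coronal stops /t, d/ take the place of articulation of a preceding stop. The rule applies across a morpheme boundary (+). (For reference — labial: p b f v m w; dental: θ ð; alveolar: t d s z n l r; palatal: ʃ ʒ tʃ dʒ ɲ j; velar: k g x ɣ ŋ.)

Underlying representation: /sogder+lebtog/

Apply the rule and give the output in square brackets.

/d/ after /g/ (velar) → [g]
/t/ after /b/ (labial) → [p]

[sogger+lebpog]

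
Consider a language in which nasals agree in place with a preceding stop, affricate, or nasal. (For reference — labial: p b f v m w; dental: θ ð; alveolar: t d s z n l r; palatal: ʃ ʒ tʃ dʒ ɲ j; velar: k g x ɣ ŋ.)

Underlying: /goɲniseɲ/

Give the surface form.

/n/ after /ɲ/ (palatal) → [ɲ]

[goɲɲiseɲ]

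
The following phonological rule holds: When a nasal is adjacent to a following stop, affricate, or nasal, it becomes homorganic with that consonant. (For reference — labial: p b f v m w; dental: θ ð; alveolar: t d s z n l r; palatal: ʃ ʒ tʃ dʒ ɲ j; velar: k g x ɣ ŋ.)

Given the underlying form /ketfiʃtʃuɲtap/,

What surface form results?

/ɲ/ before /t/ (alveolar) → [n]

[ketfiʃtʃuntap]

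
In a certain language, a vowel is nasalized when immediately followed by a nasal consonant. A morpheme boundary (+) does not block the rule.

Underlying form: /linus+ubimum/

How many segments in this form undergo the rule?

3

/i/ before nasal /n/ → [ĩ]
/i/ before nasal /m/ → [ĩ]
/u/ before nasal /m/ → [ũ]
3 segments change.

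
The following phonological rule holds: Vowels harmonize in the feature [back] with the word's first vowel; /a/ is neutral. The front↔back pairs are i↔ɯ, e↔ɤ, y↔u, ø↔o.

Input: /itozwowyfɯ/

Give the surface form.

/o/ harmonizes with /i/ ([-back]) → [ø]
/o/ harmonizes with /i/ ([-back]) → [ø]
/ɯ/ harmonizes with /i/ ([-back]) → [i]

[itøzwøwyfi]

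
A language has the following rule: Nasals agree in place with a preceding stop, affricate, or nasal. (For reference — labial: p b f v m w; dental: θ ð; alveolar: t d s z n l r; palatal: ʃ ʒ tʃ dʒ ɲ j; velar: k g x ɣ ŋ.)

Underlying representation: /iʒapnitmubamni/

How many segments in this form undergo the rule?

/n/ after /p/ (labial) → [m]
/m/ after /t/ (alveolar) → [n]
/n/ after /m/ (labial) → [m]
3 segments change.

3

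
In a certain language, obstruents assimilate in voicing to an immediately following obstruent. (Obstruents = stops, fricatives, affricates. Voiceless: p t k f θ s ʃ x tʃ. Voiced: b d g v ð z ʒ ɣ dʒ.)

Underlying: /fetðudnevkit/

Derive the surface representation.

/t/ before /ð/ (voiced) → [d]
/v/ before /k/ (voiceless) → [f]

[fedðudnefkit]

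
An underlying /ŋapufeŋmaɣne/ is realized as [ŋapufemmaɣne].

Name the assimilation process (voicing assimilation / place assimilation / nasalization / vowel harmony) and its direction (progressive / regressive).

/ŋ/→[m].
Each target copies a feature from the following segment, so the direction is regressive.

place assimilation, regressive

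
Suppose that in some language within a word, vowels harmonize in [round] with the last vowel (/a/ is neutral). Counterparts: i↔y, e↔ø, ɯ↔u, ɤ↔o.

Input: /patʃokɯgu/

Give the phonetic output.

[patʃokugu]

/ɯ/ harmonizes with /u/ ([+round]) → [u]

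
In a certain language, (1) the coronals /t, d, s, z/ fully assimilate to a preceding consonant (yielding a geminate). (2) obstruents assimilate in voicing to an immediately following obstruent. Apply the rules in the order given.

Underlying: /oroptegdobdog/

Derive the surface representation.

Rule 1: /t/ after /p/ → [p] (total assimilation)
Rule 1: /d/ after /g/ → [g] (total assimilation)
Rule 1: /d/ after /b/ → [b] (total assimilation)
After rule 1: oroppeggobbog
Rule 2: no segment meets the rule's conditions; no change.

[oroppeggobbog]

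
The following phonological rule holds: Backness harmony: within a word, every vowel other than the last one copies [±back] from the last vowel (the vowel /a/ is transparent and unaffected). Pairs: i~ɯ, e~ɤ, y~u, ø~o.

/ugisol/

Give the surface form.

[ugɯsol]

/i/ harmonizes with /o/ ([+back]) → [ɯ]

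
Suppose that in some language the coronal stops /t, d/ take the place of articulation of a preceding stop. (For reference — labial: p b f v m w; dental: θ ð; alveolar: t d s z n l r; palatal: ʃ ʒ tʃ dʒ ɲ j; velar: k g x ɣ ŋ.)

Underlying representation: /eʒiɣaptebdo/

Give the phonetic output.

[eʒiɣappebbo]

/t/ after /p/ (labial) → [p]
/d/ after /b/ (labial) → [b]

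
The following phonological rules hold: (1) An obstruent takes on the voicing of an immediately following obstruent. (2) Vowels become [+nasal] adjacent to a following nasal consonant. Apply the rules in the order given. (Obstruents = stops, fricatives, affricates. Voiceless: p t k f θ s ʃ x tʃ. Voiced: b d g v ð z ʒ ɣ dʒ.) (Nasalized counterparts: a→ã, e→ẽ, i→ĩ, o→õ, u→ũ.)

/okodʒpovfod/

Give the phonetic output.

Rule 1: /dʒ/ before /p/ (voiceless) → [tʃ]
Rule 1: /v/ before /f/ (voiceless) → [f]
After rule 1: okotʃpoffod
Rule 2: no segment meets the rule's conditions; no change.

[okotʃpoffod]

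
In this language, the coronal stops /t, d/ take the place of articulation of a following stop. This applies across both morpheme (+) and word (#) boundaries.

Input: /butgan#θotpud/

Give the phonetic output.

[bukgan#θoppud]

/t/ before /g/ (velar) → [k]
/t/ before /p/ (labial) → [p]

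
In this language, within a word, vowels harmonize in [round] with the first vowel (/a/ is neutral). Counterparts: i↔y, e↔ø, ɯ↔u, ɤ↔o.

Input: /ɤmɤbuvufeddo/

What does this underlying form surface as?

[ɤmɤbɯvɯfeddɤ]

/u/ harmonizes with /ɤ/ ([-round]) → [ɯ]
/u/ harmonizes with /ɤ/ ([-round]) → [ɯ]
/o/ harmonizes with /ɤ/ ([-round]) → [ɤ]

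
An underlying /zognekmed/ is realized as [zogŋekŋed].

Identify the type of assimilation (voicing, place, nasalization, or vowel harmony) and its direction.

/n/→[ŋ] /m/→[ŋ].
Each target copies a feature from the preceding segment, so the direction is progressive.

place assimilation, progressive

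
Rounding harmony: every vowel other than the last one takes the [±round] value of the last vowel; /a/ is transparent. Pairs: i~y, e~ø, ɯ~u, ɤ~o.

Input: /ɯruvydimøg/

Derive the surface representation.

/ɯ/ harmonizes with /ø/ ([+round]) → [u]
/i/ harmonizes with /ø/ ([+round]) → [y]

[uruvydymøg]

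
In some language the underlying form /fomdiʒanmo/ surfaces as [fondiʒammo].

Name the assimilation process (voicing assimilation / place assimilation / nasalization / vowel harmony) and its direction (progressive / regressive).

/m/→[n] /n/→[m].
Each target copies a feature from the following segment, so the direction is regressive.

place assimilation, regressive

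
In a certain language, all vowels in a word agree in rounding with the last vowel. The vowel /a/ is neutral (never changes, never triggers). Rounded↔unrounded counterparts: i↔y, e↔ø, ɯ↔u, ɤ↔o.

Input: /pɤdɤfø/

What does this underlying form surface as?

/ɤ/ harmonizes with /ø/ ([+round]) → [o]
/ɤ/ harmonizes with /ø/ ([+round]) → [o]

[podofø]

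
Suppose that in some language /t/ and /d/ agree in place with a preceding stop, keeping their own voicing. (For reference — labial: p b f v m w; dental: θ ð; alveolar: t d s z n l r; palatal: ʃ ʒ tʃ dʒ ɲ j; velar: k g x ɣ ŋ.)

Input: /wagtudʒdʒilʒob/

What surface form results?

/t/ after /g/ (velar) → [k]

[wagkudʒdʒilʒob]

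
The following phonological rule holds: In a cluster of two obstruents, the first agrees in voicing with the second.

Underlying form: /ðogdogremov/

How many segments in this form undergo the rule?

No segment meets the rule's conditions.

0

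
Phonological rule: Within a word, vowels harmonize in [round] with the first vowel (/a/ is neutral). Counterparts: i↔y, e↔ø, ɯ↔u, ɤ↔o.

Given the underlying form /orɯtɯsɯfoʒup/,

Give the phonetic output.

[orutusufoʒup]

/ɯ/ harmonizes with /o/ ([+round]) → [u]
/ɯ/ harmonizes with /o/ ([+round]) → [u]
/ɯ/ harmonizes with /o/ ([+round]) → [u]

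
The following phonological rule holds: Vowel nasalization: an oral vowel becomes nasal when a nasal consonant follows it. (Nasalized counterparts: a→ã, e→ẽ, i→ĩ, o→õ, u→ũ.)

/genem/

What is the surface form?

/e/ before nasal /n/ → [ẽ]
/e/ before nasal /m/ → [ẽ]

[gẽnẽm]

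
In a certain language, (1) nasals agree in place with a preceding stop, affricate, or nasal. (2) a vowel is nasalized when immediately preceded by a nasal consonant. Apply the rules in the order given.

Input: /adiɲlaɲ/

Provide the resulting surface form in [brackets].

Rule 1: no segment meets the rule's conditions; no change.
After rule 1: adiɲlaɲ
Rule 2: no segment meets the rule's conditions; no change.

[adiɲlaɲ]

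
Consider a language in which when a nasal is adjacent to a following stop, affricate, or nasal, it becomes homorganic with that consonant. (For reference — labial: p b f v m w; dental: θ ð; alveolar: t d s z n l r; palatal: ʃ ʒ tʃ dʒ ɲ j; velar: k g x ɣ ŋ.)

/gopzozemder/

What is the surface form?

[gopzozender]

/m/ before /d/ (alveolar) → [n]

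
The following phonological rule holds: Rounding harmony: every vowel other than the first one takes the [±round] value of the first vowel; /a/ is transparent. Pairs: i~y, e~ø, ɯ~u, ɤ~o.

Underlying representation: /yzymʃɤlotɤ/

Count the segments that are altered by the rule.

/ɤ/ harmonizes with /y/ ([+round]) → [o]
/ɤ/ harmonizes with /y/ ([+round]) → [o]
2 segments change.

2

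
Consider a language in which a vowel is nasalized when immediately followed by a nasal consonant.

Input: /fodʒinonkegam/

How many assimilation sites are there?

/i/ before nasal /n/ → [ĩ]
/o/ before nasal /n/ → [õ]
/a/ before nasal /m/ → [ã]
3 segments change.

3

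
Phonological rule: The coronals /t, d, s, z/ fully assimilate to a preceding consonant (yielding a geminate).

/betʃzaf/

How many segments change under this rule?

/z/ after /tʃ/ → [tʃ] (total assimilation)
1 segment changes.

1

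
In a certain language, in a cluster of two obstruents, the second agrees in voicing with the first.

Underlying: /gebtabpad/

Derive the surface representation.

[gebdabbad]

/t/ after /b/ (voiced) → [d]
/p/ after /b/ (voiced) → [b]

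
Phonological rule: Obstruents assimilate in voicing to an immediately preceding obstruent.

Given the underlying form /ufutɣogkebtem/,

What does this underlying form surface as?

[ufutxoggebdem]

/ɣ/ after /t/ (voiceless) → [x]
/k/ after /g/ (voiced) → [g]
/t/ after /b/ (voiced) → [d]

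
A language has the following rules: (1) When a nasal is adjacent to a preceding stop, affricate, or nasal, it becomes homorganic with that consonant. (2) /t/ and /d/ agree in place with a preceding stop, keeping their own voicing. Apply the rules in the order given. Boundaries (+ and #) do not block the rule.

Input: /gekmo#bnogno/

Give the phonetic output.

[gekŋo#bmogŋo]

Rule 1: /m/ after /k/ (velar) → [ŋ]
Rule 1: /n/ after /b/ (labial) → [m]
Rule 1: /n/ after /g/ (velar) → [ŋ]
After rule 1: gekŋo#bmogŋo
Rule 2: no segment meets the rule's conditions; no change.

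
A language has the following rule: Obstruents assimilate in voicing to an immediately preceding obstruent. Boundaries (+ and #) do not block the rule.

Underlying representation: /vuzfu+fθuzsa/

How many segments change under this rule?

/f/ after /z/ (voiced) → [v]
/s/ after /z/ (voiced) → [z]
2 segments change.

2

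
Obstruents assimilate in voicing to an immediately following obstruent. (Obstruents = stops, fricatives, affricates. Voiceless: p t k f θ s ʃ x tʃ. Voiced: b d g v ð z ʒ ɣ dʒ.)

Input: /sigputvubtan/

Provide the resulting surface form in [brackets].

/g/ before /p/ (voiceless) → [k]
/t/ before /v/ (voiced) → [d]
/b/ before /t/ (voiceless) → [p]

[sikpudvuptan]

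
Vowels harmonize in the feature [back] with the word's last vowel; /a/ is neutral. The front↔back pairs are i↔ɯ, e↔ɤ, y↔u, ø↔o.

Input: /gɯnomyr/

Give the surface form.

/ɯ/ harmonizes with /y/ ([-back]) → [i]
/o/ harmonizes with /y/ ([-back]) → [ø]

[ginømyr]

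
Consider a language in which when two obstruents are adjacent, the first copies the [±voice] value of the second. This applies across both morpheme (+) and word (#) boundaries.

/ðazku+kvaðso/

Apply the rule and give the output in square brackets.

/z/ before /k/ (voiceless) → [s]
/k/ before /v/ (voiced) → [g]
/ð/ before /s/ (voiceless) → [θ]

[ðasku+gvaθso]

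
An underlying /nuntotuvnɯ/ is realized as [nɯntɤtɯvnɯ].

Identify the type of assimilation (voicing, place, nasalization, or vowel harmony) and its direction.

/u/→[ɯ] /o/→[ɤ] /u/→[ɯ].
Vowels agree with the last vowel, so the harmony is regressive.

vowel harmony, regressive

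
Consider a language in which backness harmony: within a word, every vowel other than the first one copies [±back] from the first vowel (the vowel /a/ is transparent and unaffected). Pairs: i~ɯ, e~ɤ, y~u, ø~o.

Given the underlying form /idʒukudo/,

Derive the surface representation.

[idʒykydø]

/u/ harmonizes with /i/ ([-back]) → [y]
/u/ harmonizes with /i/ ([-back]) → [y]
/o/ harmonizes with /i/ ([-back]) → [ø]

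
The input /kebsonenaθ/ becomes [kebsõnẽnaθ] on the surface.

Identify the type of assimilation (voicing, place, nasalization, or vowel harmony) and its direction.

/o/→[õ] /e/→[ẽ].
Each target copies a feature from the following segment, so the direction is regressive.

nasalization, regressive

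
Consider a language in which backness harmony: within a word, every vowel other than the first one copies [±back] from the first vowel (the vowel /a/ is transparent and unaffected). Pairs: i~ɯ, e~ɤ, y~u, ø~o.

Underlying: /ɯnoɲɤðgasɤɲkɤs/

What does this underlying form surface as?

no segment meets the rule's conditions; no change.

[ɯnoɲɤðgasɤɲkɤs]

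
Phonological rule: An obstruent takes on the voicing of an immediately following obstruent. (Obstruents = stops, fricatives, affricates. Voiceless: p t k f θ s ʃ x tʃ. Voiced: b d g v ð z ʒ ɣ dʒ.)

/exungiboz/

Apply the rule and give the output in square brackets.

no segment meets the rule's conditions; no change.

[exungiboz]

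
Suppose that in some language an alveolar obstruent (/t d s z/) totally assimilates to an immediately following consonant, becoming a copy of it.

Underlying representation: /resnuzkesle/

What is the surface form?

/s/ before /n/ → [n] (total assimilation)
/z/ before /k/ → [k] (total assimilation)
/s/ before /l/ → [l] (total assimilation)

[rennukkelle]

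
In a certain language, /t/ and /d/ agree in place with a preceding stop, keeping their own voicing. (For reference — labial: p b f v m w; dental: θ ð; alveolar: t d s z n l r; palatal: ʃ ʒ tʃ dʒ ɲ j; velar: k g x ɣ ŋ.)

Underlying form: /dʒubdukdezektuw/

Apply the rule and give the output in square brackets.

/d/ after /b/ (labial) → [b]
/d/ after /k/ (velar) → [g]
/t/ after /k/ (velar) → [k]

[dʒubbukgezekkuw]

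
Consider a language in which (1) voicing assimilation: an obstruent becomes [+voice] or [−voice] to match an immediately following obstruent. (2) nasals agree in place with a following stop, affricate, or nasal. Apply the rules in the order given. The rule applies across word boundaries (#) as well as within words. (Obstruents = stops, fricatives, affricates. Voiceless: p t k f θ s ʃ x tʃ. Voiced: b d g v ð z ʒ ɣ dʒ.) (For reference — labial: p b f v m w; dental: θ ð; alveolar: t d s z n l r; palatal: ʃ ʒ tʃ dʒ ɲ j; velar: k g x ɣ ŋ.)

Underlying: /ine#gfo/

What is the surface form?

Rule 1: /g/ before /f/ (voiceless) → [k]
After rule 1: ine#kfo
Rule 2: no segment meets the rule's conditions; no change.

[ine#kfo]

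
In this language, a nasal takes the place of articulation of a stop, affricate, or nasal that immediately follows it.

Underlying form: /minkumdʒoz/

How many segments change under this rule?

/n/ before /k/ (velar) → [ŋ]
/m/ before /dʒ/ (palatal) → [ɲ]
2 segments change.

2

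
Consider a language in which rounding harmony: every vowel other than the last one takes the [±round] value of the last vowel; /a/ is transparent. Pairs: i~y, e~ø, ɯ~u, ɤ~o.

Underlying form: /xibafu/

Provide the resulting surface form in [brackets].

/i/ harmonizes with /u/ ([+round]) → [y]

[xybafu]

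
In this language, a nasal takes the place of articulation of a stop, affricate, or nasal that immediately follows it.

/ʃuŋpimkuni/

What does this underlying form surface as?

/ŋ/ before /p/ (labial) → [m]
/m/ before /k/ (velar) → [ŋ]

[ʃumpiŋkuni]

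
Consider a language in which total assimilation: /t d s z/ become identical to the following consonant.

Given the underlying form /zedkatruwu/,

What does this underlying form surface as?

[zekkarruwu]

/d/ before /k/ → [k] (total assimilation)
/t/ before /r/ → [r] (total assimilation)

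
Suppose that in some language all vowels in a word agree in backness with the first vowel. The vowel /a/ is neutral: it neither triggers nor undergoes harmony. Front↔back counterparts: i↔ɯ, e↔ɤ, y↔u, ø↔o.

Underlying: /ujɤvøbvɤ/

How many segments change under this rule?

1

/ø/ harmonizes with /u/ ([+back]) → [o]
1 segment changes.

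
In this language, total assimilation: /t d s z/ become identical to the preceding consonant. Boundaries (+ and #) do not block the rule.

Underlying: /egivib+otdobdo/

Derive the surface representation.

[egivib+ottobbo]

/d/ after /t/ → [t] (total assimilation)
/d/ after /b/ → [b] (total assimilation)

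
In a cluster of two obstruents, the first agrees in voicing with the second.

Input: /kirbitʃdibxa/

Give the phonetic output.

[kirbidʒdipxa]

/tʃ/ before /d/ (voiced) → [dʒ]
/b/ before /x/ (voiceless) → [p]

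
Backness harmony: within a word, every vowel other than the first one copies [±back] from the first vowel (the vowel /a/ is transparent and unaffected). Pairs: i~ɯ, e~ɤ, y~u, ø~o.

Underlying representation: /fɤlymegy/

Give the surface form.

/y/ harmonizes with /ɤ/ ([+back]) → [u]
/e/ harmonizes with /ɤ/ ([+back]) → [ɤ]
/y/ harmonizes with /ɤ/ ([+back]) → [u]

[fɤlumɤgu]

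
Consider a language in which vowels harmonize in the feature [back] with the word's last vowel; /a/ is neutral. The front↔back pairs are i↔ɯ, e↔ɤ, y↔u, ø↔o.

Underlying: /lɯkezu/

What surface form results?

[lɯkɤzu]

/e/ harmonizes with /u/ ([+back]) → [ɤ]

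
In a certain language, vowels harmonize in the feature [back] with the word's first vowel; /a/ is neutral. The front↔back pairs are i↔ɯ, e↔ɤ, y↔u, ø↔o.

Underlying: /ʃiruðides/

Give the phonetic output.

/u/ harmonizes with /i/ ([-back]) → [y]

[ʃiryðides]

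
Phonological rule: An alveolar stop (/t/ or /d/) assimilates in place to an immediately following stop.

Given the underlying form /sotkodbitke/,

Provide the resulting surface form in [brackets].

[sokkobbikke]

/t/ before /k/ (velar) → [k]
/d/ before /b/ (labial) → [b]
/t/ before /k/ (velar) → [k]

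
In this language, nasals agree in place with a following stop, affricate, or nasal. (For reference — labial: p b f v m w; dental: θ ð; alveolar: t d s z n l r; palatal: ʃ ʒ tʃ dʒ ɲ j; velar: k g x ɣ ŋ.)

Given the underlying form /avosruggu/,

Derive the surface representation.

no segment meets the rule's conditions; no change.

[avosruggu]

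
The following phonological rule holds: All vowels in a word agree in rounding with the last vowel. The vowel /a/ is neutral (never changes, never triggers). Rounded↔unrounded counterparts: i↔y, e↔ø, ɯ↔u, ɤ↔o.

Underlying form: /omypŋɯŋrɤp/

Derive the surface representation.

[ɤmipŋɯŋrɤp]

/o/ harmonizes with /ɤ/ ([-round]) → [ɤ]
/y/ harmonizes with /ɤ/ ([-round]) → [i]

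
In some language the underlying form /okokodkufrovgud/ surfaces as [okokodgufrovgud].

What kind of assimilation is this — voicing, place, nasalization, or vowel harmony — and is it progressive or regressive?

voicing assimilation, progressive

/k/→[g].
Each target copies a feature from the preceding segment, so the direction is progressive.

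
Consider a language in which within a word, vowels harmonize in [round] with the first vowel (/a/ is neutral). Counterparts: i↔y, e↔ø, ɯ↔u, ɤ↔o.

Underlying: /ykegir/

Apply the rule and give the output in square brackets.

[ykøgyr]

/e/ harmonizes with /y/ ([+round]) → [ø]
/i/ harmonizes with /y/ ([+round]) → [y]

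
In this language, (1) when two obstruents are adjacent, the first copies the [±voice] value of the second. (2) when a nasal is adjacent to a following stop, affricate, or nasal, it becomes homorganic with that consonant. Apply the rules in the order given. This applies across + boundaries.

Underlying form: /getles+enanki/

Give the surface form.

Rule 1: no segment meets the rule's conditions; no change.
After rule 1: getles+enanki
Rule 2: /n/ before /k/ (velar) → [ŋ]

[getles+enaŋki]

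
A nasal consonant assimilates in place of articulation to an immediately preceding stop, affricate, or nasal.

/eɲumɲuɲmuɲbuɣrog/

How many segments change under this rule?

2

/ɲ/ after /m/ (labial) → [m]
/m/ after /ɲ/ (palatal) → [ɲ]
2 segments change.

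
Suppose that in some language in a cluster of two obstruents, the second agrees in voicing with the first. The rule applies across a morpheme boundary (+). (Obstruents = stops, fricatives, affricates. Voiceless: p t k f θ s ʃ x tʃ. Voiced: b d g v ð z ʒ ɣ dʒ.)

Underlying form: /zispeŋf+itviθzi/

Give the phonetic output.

[zispeŋf+itfiθsi]

/v/ after /t/ (voiceless) → [f]
/z/ after /θ/ (voiceless) → [s]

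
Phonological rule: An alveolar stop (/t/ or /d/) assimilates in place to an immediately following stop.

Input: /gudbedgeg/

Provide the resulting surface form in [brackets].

[gubbeggeg]

/d/ before /b/ (labial) → [b]
/d/ before /g/ (velar) → [g]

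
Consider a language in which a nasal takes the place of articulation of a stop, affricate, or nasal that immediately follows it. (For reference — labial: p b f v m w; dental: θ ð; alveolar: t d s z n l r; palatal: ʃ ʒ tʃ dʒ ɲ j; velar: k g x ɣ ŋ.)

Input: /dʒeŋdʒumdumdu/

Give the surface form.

/ŋ/ before /dʒ/ (palatal) → [ɲ]
/m/ before /d/ (alveolar) → [n]
/m/ before /d/ (alveolar) → [n]

[dʒeɲdʒundundu]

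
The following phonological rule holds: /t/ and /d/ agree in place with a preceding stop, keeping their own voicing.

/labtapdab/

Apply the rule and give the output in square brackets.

/t/ after /b/ (labial) → [p]
/d/ after /p/ (labial) → [b]

[labpapbab]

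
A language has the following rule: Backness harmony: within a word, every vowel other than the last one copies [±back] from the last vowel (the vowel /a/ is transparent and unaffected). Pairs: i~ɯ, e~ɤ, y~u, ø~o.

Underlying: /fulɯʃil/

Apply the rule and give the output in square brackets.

[fyliʃil]

/u/ harmonizes with /i/ ([-back]) → [y]
/ɯ/ harmonizes with /i/ ([-back]) → [i]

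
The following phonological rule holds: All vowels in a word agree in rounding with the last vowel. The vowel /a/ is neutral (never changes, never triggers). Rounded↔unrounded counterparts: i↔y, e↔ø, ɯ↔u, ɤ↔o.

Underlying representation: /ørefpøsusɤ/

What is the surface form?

/ø/ harmonizes with /ɤ/ ([-round]) → [e]
/ø/ harmonizes with /ɤ/ ([-round]) → [e]
/u/ harmonizes with /ɤ/ ([-round]) → [ɯ]

[erefpesɯsɤ]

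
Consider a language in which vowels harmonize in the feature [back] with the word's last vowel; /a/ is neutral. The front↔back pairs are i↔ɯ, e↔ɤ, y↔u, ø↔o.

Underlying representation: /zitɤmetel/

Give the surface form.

[zitemetel]

/ɤ/ harmonizes with /e/ ([-back]) → [e]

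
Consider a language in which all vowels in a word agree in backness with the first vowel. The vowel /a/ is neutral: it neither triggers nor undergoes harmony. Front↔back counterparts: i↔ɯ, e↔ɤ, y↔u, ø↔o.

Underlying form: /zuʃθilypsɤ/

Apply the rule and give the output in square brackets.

[zuʃθɯlupsɤ]

/i/ harmonizes with /u/ ([+back]) → [ɯ]
/y/ harmonizes with /u/ ([+back]) → [u]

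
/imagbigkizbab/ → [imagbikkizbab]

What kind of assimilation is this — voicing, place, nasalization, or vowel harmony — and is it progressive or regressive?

voicing assimilation, regressive

/g/→[k].
Each target copies a feature from the following segment, so the direction is regressive.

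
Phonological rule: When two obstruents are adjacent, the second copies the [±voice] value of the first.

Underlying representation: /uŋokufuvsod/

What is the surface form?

/s/ after /v/ (voiced) → [z]

[uŋokufuvzod]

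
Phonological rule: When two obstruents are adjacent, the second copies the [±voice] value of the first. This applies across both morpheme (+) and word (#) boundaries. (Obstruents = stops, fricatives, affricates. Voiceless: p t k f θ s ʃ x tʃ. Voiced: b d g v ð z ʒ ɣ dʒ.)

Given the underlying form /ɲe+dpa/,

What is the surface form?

/p/ after /d/ (voiced) → [b]

[ɲe+dba]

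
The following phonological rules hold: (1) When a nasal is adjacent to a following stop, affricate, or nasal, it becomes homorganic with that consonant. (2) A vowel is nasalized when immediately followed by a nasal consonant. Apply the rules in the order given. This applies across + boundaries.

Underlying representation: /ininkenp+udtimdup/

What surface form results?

Rule 1: /n/ before /k/ (velar) → [ŋ]
Rule 1: /n/ before /p/ (labial) → [m]
Rule 1: /m/ before /d/ (alveolar) → [n]
After rule 1: iniŋkemp+udtindup
Rule 2: /i/ before nasal /n/ → [ĩ]
Rule 2: /i/ before nasal /ŋ/ → [ĩ]
Rule 2: /e/ before nasal /m/ → [ẽ]
Rule 2: /i/ before nasal /n/ → [ĩ]

[ĩnĩŋkẽmp+udtĩndup]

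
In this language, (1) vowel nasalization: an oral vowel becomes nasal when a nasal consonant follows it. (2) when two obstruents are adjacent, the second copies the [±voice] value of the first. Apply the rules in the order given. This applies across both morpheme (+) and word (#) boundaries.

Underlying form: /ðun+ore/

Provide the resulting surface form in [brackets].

[ðũn+ore]

Rule 1: /u/ before nasal /n/ → [ũ]
After rule 1: ðũn+ore
Rule 2: no segment meets the rule's conditions; no change.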